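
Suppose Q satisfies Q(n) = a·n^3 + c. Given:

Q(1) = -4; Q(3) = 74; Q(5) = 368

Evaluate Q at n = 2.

From Q(1) = -4 and Q(3) = 74: 1a + c = -4 and 27a + c = 74.
Subtracting: 26a = 78, so a = 3; then c = -4 − 3·1 = -7.
So Q(n) = 3n³ − 7, and Q(2) = 17.

17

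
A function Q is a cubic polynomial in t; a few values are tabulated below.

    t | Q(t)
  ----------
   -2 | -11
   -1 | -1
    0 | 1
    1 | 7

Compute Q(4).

169

Write Q(t) = at³ + bt² + ct + d; the 4 given values yield a linear system in the 4 coefficients.
Solving, Q(t) = 2t³ + 2t² + 2t + 1.
Then Q(4) = 169.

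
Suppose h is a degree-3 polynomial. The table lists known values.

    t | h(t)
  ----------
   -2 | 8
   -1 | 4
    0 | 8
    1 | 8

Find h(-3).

Write h(t) = at³ + bt² + ct + d; the 4 given values yield a linear system in the 4 coefficients.
Solving, h(t) = -2t³ - 2t² + 4t + 8.
Then h(-3) = 32.

32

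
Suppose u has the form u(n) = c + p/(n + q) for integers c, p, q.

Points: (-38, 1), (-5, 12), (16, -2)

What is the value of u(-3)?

36

(u(n) − c)(n + q) = p for each data point; the three points give a linear system in c and q, then p follows.
Solving: c = 0, q = 2, p = -36, so u(n) = -36/(n + 2).
Then u(-3) = 0 − 36/(-1) = 36.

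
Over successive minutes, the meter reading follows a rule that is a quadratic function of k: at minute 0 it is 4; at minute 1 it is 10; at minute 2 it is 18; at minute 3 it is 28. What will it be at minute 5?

54

Write the value at k as s(k).
First differences: 6, 8, 10. Second differences: 2, 2.
Level-2 differences are constant, so s has degree 2.
Fitting a degree-2 polynomial gives s(k) = k² + 5k + 4.
Then s(5) = 54.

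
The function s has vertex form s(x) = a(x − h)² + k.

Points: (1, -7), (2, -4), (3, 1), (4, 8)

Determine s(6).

28

First differences 3, 5, 7; second difference 2 = 2a, so a = 1.
Expanding, the x-coefficient is −2ah = -2h; matching it to the data gives h = 0, and then k = -8.
So s(x) = 1(x + 0)² − 8.
s(6) = 1·6² − 8 = 28.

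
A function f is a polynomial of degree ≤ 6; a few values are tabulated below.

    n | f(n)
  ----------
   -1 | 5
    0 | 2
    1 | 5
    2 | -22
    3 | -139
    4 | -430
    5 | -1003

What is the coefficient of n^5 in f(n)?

Write f(n) = an^6 + bn^5 + cn^4 + dn³ + en² + pn + q; the 7 given values yield a linear system in the 7 coefficients.
Solving, the top 2 coefficients vanish, and f(n) = -n^4 - 4n³ + 4n² + 4n + 2.
The coefficient of n^5 is 0.

0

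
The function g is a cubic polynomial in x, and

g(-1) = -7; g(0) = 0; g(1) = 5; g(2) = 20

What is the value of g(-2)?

-28

Write g(x) = ax³ + bx² + cx + d; the 4 given values yield a linear system in the 4 coefficients.
Solving, g(x) = 2x³ - x² + 4x.
Then g(-2) = -28.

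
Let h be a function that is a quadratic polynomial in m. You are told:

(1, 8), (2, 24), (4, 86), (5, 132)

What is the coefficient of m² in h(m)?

5

Write h(m) = am² + bm + c; the 4 given values yield a linear system in the 3 coefficients.
Solving, h(m) = 5m² + m + 2.
The coefficient of m² is 5.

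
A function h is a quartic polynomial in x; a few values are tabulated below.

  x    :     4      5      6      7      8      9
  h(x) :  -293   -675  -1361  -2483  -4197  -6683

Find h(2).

-33

First differences: -382, -686, -1122, -1714, -2486. Second differences: -304, -436, -592, -772. Third differences: -132, -156, -180. Fourth differences: -24, -24.
Level-4 differences are constant, so h has degree 4.
Fitting a degree-4 polynomial gives h(x) = -x^4 - x² - 4x - 5.
Then h(2) = -33.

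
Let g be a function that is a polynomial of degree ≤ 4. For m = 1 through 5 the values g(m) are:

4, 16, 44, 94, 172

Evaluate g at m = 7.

436

First differences: 12, 28, 50, 78. Second differences: 16, 22, 28. Third differences: 6, 6.
Level-3 differences are constant, so g has degree 3.
Fitting a degree-3 polynomial gives g(m) = m³ + 2m² - m + 2.
Then g(7) = 436.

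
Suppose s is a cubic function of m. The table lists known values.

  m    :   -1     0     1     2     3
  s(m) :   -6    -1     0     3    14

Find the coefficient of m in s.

2

Write s(m) = am³ + bm² + cm + d; the 5 given values yield a linear system in the 4 coefficients.
Solving, s(m) = m³ - 2m² + 2m - 1.
The coefficient of m is 2.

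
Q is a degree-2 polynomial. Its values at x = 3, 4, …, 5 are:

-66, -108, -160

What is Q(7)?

-294

Write Q(x) = ax² + bx + c; the 3 given values yield a linear system in the 3 coefficients.
Solving, Q(x) = -5x² - 7x.
Then Q(7) = -294.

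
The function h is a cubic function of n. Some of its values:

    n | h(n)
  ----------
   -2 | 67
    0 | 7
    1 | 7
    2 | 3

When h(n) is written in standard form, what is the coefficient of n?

Write h(n) = an³ + bn² + cn + d; the 4 given values yield a linear system in the 4 coefficients.
Solving, h(n) = -3n³ + 7n² - 4n + 7.
The coefficient of n is -4.

-4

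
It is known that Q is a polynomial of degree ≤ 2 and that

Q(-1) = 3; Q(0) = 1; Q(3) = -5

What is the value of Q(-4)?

Write Q(k) = ak² + bk + c; the 3 given values yield a linear system in the 3 coefficients.
Solving, the leading coefficient vanishes, and Q(k) = -2k + 1.
Then Q(-4) = 9.

9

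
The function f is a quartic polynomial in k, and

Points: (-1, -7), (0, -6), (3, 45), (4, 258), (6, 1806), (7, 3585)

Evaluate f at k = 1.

Write f(k) = ak^4 + bk³ + ck² + dk + e; the 6 given values yield a linear system in the 5 coefficients.
Solving, f(k) = 2k^4 - 3k³ - 4k² + 2k - 6.
Then f(1) = -9.

-9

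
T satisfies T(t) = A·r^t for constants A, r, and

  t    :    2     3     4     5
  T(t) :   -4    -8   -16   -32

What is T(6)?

-64

Consecutive ratio: -8/(-4) = 2, and -16/(-8) = 2, so r = 2.
Then A·2^2 = -4 gives A = -1, and T(t) = -1·2^t.
T(6) = -1·2^6 = -64.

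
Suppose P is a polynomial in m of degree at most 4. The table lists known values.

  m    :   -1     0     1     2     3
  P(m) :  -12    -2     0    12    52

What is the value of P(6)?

First differences: 10, 2, 12, 40. Second differences: -8, 10, 28. Third differences: 18, 18.
Level-3 differences are constant, so P has degree 3.
Fitting a degree-3 polynomial gives P(m) = 3m³ - 4m² + 3m - 2.
Then P(6) = 520.

520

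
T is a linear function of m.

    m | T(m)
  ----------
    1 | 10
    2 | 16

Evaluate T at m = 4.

28

Write T(m) = am + b; the 2 given values yield a linear system in the 2 coefficients.
Solving, T(m) = 6m + 4.
Then T(4) = 28.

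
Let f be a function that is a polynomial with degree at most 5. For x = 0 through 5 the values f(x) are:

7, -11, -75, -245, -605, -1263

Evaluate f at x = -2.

25

First differences: -18, -64, -170, -360, -658. Second differences: -46, -106, -190, -298. Third differences: -60, -84, -108. Fourth differences: -24, -24.
Level-4 differences are constant, so f has degree 4.
Fitting a degree-4 polynomial gives f(x) = -x^4 - 4x³ - 4x² - 9x + 7.
Then f(-2) = 25.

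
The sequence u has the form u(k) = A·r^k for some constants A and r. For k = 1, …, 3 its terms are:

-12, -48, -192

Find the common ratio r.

4

Consecutive ratio: -48/(-12) = 4, and -192/(-48) = 4, so r = 4.
Then A·4^1 = -12 gives A = -3, and u(k) = -3·4^k.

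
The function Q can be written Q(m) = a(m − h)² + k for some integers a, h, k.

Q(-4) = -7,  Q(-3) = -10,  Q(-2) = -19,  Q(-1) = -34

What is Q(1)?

-82

First differences -3, -9, -15; second difference -6 = 2a, so a = -3.
Expanding, the m-coefficient is −2ah = 6h; matching it to the data gives h = -4, and then k = -7.
So Q(m) = -3(m + 4)² − 7.
Q(1) = -3·5² − 7 = -82.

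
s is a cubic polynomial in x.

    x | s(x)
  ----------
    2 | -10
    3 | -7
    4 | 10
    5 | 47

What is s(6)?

Write s(x) = ax³ + bx² + cx + d; the 4 given values yield a linear system in the 4 coefficients.
Solving, s(x) = x³ - 2x² - 6x + 2.
Then s(6) = 110.

110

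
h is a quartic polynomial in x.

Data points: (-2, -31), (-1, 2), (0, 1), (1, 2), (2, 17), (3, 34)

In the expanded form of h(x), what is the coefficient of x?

-4

First differences: 33, -1, 1, 15, 17. Second differences: -34, 2, 14, 2. Third differences: 36, 12, -12. Fourth differences: -24, -24.
Level-4 differences are constant, so h has degree 4.
Fitting a degree-4 polynomial gives h(x) = -x^4 + 4x³ + 2x² - 4x + 1.
The coefficient of x is -4.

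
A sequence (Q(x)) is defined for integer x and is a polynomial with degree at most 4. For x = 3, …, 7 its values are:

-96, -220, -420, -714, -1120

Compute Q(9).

-2340

First differences: -124, -200, -294, -406. Second differences: -76, -94, -112. Third differences: -18, -18.
Level-3 differences are constant, so Q has degree 3.
Fitting a degree-3 polynomial gives Q(x) = -3x³ - 2x² + x.
Then Q(9) = -2340.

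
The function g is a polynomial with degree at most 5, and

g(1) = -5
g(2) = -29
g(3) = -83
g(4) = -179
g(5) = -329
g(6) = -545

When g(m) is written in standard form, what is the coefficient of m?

First differences: -24, -54, -96, -150, -216. Second differences: -30, -42, -54, -66. Third differences: -12, -12, -12.
Level-3 differences are constant, so g has degree 3.
Fitting a degree-3 polynomial gives g(m) = -2m³ - 3m² - m + 1.
The coefficient of m is -1.

-1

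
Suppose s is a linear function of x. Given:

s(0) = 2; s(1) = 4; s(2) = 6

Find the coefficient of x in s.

2

Write s(x) = ax + b; the 3 given values yield a linear system in the 2 coefficients.
Solving, s(x) = 2x + 2.
The coefficient of x is 2.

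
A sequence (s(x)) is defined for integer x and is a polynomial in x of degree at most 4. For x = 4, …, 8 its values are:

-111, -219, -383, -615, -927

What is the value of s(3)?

-47

First differences: -108, -164, -232, -312. Second differences: -56, -68, -80. Third differences: -12, -12.
Level-3 differences are constant, so s has degree 3.
Fitting a degree-3 polynomial gives s(x) = -2x³ + 2x² - 4x + 1.
Then s(3) = -47.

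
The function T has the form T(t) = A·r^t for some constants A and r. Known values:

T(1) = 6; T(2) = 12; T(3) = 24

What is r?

Consecutive ratio: 12/6 = 2, and 24/12 = 2, so r = 2.
Then A·2^1 = 6 gives A = 3, and T(t) = 3·2^t.

2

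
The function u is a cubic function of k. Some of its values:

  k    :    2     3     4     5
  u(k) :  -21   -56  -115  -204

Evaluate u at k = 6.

Write u(k) = ak³ + bk² + ck + d; the 4 given values yield a linear system in the 4 coefficients.
Solving, u(k) = -k³ - 3k² - k + 1.
Then u(6) = -329.

-329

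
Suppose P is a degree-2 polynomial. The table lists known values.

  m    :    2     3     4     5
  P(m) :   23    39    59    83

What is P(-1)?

First differences: 16, 20, 24. Second differences: 4, 4.
Level-2 differences are constant, so P has degree 2.
Fitting a degree-2 polynomial gives P(m) = 2m² + 6m + 3.
Then P(-1) = -1.

-1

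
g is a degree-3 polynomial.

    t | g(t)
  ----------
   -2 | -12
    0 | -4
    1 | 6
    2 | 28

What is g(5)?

226

Write g(t) = at³ + bt² + ct + d; the 4 given values yield a linear system in the 4 coefficients.
Solving, g(t) = t³ + 3t² + 6t - 4.
Then g(5) = 226.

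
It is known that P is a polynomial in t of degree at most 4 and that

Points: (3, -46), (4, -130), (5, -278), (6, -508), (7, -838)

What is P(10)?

-2608

First differences: -84, -148, -230, -330. Second differences: -64, -82, -100. Third differences: -18, -18.
Level-3 differences are constant, so P has degree 3.
Fitting a degree-3 polynomial gives P(t) = -3t³ + 4t² - t + 2.
Then P(10) = -2608.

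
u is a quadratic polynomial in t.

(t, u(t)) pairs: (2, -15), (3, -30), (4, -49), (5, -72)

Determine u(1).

First differences: -15, -19, -23. Second differences: -4, -4.
Level-2 differences are constant, so u has degree 2.
Fitting a degree-2 polynomial gives u(t) = -2t² - 5t + 3.
Then u(1) = -4.

-4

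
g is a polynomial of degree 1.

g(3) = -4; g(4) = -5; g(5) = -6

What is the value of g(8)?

Write g(x) = ax + b; the 3 given values yield a linear system in the 2 coefficients.
Solving, g(x) = -x - 1.
Then g(8) = -9.

-9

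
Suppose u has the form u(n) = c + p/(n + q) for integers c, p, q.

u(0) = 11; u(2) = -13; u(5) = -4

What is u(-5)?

(u(n) − c)(n + q) = p for each data point; the three points give a linear system in c and q, then p follows.
Solving: c = -1, q = -1, p = -12, so u(n) = -1 − 12/(n − 1).
Then u(-5) = -1 − 12/(-6) = 1.

1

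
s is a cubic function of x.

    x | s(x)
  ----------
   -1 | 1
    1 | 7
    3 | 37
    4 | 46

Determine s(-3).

67

Write s(x) = ax³ + bx² + cx + d; the 4 given values yield a linear system in the 4 coefficients.
Solving, s(x) = -x³ + 6x² + 4x - 2.
Then s(-3) = 67.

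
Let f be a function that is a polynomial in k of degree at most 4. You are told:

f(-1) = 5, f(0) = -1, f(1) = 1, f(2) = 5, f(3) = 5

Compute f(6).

-79

First differences: -6, 2, 4, 0. Second differences: 8, 2, -4. Third differences: -6, -6.
Level-3 differences are constant, so f has degree 3.
Fitting a degree-3 polynomial gives f(k) = -k³ + 4k² - k - 1.
Then f(6) = -79.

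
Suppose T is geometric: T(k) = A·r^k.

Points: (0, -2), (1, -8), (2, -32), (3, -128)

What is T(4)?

Consecutive ratio: -8/(-2) = 4, and -32/(-8) = 4, so r = 4.
Then A·4^0 = -2 gives A = -2, and T(k) = -2·4^k.
T(4) = -2·4^4 = -512.

-512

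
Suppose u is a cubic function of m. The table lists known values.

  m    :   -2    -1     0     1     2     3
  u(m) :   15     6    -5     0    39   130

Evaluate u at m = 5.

540

First differences: -9, -11, 5, 39, 91. Second differences: -2, 16, 34, 52. Third differences: 18, 18, 18.
Level-3 differences are constant, so u has degree 3.
Fitting a degree-3 polynomial gives u(m) = 3m³ + 8m² - 6m - 5.
Then u(5) = 540.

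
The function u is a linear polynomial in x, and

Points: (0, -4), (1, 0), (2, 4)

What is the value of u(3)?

8

Write u(x) = ax + b; the 3 given values yield a linear system in the 2 coefficients.
Solving, u(x) = 4x - 4.
Then u(3) = 8.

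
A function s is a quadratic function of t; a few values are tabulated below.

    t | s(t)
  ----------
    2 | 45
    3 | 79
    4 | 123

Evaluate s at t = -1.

3

Write s(t) = at² + bt + c; the 3 given values yield a linear system in the 3 coefficients.
Solving, s(t) = 5t² + 9t + 7.
Then s(-1) = 3.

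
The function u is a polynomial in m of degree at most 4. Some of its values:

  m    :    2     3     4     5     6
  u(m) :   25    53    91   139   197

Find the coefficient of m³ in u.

First differences: 28, 38, 48, 58. Second differences: 10, 10, 10.
Level-2 differences are constant, so u has degree 2.
Fitting a degree-2 polynomial gives u(m) = 5m² + 3m - 1.
The coefficient of m³ is 0.

0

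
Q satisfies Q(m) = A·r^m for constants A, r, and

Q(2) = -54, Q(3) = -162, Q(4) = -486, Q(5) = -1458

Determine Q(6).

Consecutive ratio: -162/(-54) = 3, and -486/(-162) = 3, so r = 3.
Then A·3^2 = -54 gives A = -6, and Q(m) = -6·3^m.
Q(6) = -6·3^6 = -4374.

-4374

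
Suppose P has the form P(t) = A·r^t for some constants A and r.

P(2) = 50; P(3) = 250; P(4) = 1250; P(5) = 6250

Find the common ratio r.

Consecutive ratio: 250/50 = 5, and 1250/250 = 5, so r = 5.
Then A·5^2 = 50 gives A = 2, and P(t) = 2·5^t.

5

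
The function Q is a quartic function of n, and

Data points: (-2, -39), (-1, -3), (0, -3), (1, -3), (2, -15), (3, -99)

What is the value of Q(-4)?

Write Q(n) = an^4 + bn³ + cn² + dn + e; the 6 given values yield a linear system in the 5 coefficients.
Solving, Q(n) = -2n^4 + 2n³ + 2n² - 2n - 3.
Then Q(-4) = -603.

-603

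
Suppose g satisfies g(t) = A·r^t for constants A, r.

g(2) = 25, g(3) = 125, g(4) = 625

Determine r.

5

Consecutive ratio: 125/25 = 5, and 625/125 = 5, so r = 5.
Then A·5^2 = 25 gives A = 1, and g(t) = 1·5^t.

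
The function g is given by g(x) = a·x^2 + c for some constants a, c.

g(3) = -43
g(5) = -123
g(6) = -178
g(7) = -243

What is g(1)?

From g(3) = -43 and g(5) = -123: 9a + c = -43 and 25a + c = -123.
Subtracting: 16a = -80, so a = -5; then c = -43 − (-5)·9 = 2.
So g(x) = -5x² + 2, and g(1) = -3.

-3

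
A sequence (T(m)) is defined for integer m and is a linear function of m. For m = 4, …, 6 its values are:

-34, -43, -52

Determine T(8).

First differences: -9, -9.
Level-1 differences are constant, so T has degree 1.
Fitting a degree-1 polynomial gives T(m) = -9m + 2.
Then T(8) = -70.

-70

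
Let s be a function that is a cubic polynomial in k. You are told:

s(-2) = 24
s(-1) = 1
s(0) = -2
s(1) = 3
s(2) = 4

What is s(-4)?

First differences: -23, -3, 5, 1. Second differences: 20, 8, -4. Third differences: -12, -12.
Level-3 differences are constant, so s has degree 3.
Fitting a degree-3 polynomial gives s(k) = -2k³ + 4k² + 3k - 2.
Then s(-4) = 178.

178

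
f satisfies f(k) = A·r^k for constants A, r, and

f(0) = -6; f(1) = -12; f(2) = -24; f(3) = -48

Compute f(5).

Consecutive ratio: -12/(-6) = 2, and -24/(-12) = 2, so r = 2.
Then A·2^0 = -6 gives A = -6, and f(k) = -6·2^k.
f(5) = -6·2^5 = -192.

-192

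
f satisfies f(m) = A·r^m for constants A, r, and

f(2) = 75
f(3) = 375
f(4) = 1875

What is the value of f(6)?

Consecutive ratio: 375/75 = 5, and 1875/375 = 5, so r = 5.
Then A·5^2 = 75 gives A = 3, and f(m) = 3·5^m.
f(6) = 3·5^6 = 46875.

46875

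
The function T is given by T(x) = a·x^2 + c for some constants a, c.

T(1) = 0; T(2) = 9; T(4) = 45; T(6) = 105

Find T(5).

From T(1) = 0 and T(2) = 9: 1a + c = 0 and 4a + c = 9.
Subtracting: 3a = 9, so a = 3; then c = 0 − 3·1 = -3.
So T(x) = 3x² − 3, and T(5) = 72.

72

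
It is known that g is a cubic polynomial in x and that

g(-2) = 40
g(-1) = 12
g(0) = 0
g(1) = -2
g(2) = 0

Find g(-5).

Write g(x) = ax³ + bx² + cx + d; the 5 given values yield a linear system in the 4 coefficients.
Solving, g(x) = -x³ + 5x² - 6x.
Then g(-5) = 280.

280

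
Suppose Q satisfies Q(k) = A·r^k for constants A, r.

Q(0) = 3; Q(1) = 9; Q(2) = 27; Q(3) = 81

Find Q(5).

729

Consecutive ratio: 9/3 = 3, and 27/9 = 3, so r = 3.
Then A·3^0 = 3 gives A = 3, and Q(k) = 3·3^k.
Q(5) = 3·3^5 = 729.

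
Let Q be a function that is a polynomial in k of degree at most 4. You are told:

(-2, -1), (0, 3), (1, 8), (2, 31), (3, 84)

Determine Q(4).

179

Write Q(k) = ak^4 + bk³ + ck² + dk + e; the 5 given values yield a linear system in the 5 coefficients.
Solving, the leading coefficient vanishes, and Q(k) = 2k³ + 3k² + 3.
Then Q(4) = 179.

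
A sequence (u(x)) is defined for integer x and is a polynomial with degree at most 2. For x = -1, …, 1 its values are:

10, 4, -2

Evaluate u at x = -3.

First differences: -6, -6.
Level-1 differences are constant, so u has degree 1.
Fitting a degree-1 polynomial gives u(x) = -6x + 4.
Then u(-3) = 22.

22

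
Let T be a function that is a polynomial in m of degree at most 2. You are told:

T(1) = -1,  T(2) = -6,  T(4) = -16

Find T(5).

-21

Write T(m) = am² + bm + c; the 3 given values yield a linear system in the 3 coefficients.
Solving, the leading coefficient vanishes, and T(m) = -5m + 4.
Then T(5) = -21.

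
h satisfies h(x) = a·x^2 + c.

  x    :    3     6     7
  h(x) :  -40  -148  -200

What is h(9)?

-328

From h(3) = -40 and h(6) = -148: 9a + c = -40 and 36a + c = -148.
Subtracting: 27a = -108, so a = -4; then c = -40 − (-4)·9 = -4.
So h(x) = -4x² − 4, and h(9) = -328.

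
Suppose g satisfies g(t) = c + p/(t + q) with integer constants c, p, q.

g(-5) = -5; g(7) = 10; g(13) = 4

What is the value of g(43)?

1

(g(t) − c)(t + q) = p for each data point; the three points give a linear system in c and q, then p follows.
Solving: c = 0, q = -3, p = 40, so g(t) = 40/(t − 3).
Then g(43) = 0 + 40/40 = 1.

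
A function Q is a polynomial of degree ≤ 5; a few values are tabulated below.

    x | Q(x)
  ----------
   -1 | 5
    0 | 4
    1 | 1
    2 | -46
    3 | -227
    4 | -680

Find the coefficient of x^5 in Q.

0

First differences: -1, -3, -47, -181, -453. Second differences: -2, -44, -134, -272. Third differences: -42, -90, -138. Fourth differences: -48, -48.
Level-4 differences are constant, so Q has degree 4.
Fitting a degree-4 polynomial gives Q(x) = -2x^4 - 3x³ + x² + x + 4.
The coefficient of x^5 is 0.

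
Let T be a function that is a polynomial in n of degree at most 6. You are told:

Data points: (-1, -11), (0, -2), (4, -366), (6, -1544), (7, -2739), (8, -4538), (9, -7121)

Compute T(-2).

-48

Write T(n) = an^6 + bn^5 + cn^4 + dn³ + en² + pn + q; the 7 given values yield a linear system in the 7 coefficients.
Solving, the top 2 coefficients vanish, and T(n) = -n^4 - 7n² + n - 2.
Then T(-2) = -48.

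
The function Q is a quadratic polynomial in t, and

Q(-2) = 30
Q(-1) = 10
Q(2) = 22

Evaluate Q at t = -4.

106

Write Q(t) = at² + bt + c; the 3 given values yield a linear system in the 3 coefficients.
Solving, Q(t) = 6t² - 2t + 2.
Then Q(-4) = 106.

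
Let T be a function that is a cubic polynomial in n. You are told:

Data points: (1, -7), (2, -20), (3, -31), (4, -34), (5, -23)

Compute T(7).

First differences: -13, -11, -3, 11. Second differences: 2, 8, 14. Third differences: 6, 6.
Level-3 differences are constant, so T has degree 3.
Fitting a degree-3 polynomial gives T(n) = n³ - 5n² - 5n + 2.
Then T(7) = 65.

65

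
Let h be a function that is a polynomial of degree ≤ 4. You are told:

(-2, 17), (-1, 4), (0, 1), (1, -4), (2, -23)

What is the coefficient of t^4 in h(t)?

First differences: -13, -3, -5, -19. Second differences: 10, -2, -14. Third differences: -12, -12.
Level-3 differences are constant, so h has degree 3.
Fitting a degree-3 polynomial gives h(t) = -2t³ - t² - 2t + 1.
The coefficient of t^4 is 0.

0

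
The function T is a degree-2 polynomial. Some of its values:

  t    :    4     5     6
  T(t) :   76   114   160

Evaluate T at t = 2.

Write T(t) = at² + bt + c; the 3 given values yield a linear system in the 3 coefficients.
Solving, T(t) = 4t² + 2t + 4.
Then T(2) = 24.

24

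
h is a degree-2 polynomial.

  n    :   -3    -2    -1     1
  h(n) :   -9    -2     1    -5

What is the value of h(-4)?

-20

Write h(n) = an² + bn + c; the 4 given values yield a linear system in the 3 coefficients.
Solving, h(n) = -2n² - 3n.
Then h(-4) = -20.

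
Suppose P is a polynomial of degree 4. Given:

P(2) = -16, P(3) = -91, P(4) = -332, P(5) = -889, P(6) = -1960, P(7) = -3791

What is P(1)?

-5

First differences: -75, -241, -557, -1071, -1831. Second differences: -166, -316, -514, -760. Third differences: -150, -198, -246. Fourth differences: -48, -48.
Level-4 differences are constant, so P has degree 4.
Fitting a degree-4 polynomial gives P(t) = -2t^4 + 3t³ - 2t - 4.
Then P(1) = -5.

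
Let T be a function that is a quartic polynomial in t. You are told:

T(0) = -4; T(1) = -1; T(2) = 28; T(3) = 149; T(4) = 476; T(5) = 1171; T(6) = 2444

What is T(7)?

4553

Write T(t) = at^4 + bt³ + ct² + dt + e; the 7 given values yield a linear system in the 5 coefficients.
Solving, T(t) = 2t^4 - t³ + 2t² - 4.
Then T(7) = 4553.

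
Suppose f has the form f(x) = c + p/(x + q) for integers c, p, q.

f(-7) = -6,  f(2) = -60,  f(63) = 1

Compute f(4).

60

(f(x) − c)(x + q) = p for each data point; the three points give a linear system in c and q, then p follows.
Solving: c = 0, q = -3, p = 60, so f(x) = 60/(x − 3).
Then f(4) = 0 + 60/1 = 60.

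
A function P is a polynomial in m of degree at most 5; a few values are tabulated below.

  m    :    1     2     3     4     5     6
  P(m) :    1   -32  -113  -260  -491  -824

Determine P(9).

Write P(m) = am^5 + bm^4 + cm³ + dm² + em + p; the 6 given values yield a linear system in the 6 coefficients.
Solving, the top 2 coefficients vanish, and P(m) = -3m³ - 6m² + 6m + 4.
Then P(9) = -2615.

-2615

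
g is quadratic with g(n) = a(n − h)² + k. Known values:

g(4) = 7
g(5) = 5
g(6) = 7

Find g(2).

First differences -2, 2; second difference 4 = 2a, so a = 2.
Expanding, the n-coefficient is −2ah = -4h; matching it to the data gives h = 5, and then k = 5.
So g(n) = 2(n − 5)² + 5.
g(2) = 2·(-3)² + 5 = 23.

23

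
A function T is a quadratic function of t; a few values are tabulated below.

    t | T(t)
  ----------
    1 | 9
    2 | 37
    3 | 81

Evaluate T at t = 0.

Write T(t) = at² + bt + c; the 3 given values yield a linear system in the 3 coefficients.
Solving, T(t) = 8t² + 4t - 3.
Then T(0) = -3.

-3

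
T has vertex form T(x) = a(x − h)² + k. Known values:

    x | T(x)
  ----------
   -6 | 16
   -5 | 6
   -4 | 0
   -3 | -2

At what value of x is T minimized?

First differences -10, -6, -2; second difference 4 = 2a, so a = 2.
Expanding, the x-coefficient is −2ah = -4h; matching it to the data gives h = -3, and then k = -2.
So T(x) = 2(x + 3)² − 2.
Hence h = -3.

-3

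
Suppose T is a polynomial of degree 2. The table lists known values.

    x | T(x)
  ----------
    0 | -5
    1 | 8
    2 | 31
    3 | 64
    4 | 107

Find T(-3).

Write T(x) = ax² + bx + c; the 5 given values yield a linear system in the 3 coefficients.
Solving, T(x) = 5x² + 8x - 5.
Then T(-3) = 16.

16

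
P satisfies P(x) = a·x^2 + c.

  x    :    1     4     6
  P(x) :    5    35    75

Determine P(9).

165

From P(1) = 5 and P(4) = 35: 1a + c = 5 and 16a + c = 35.
Subtracting: 15a = 30, so a = 2; then c = 5 − 2·1 = 3.
So P(x) = 2x² + 3, and P(9) = 165.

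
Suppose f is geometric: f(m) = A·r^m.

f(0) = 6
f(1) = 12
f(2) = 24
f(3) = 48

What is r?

2

Consecutive ratio: 12/6 = 2, and 24/12 = 2, so r = 2.
Then A·2^0 = 6 gives A = 6, and f(m) = 6·2^m.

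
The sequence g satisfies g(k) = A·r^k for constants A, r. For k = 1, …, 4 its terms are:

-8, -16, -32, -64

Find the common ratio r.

2

Consecutive ratio: -16/(-8) = 2, and -32/(-16) = 2, so r = 2.
Then A·2^1 = -8 gives A = -4, and g(k) = -4·2^k.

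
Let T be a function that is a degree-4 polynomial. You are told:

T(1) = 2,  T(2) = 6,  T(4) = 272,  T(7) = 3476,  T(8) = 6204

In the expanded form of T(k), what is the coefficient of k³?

Write T(k) = ak^4 + bk³ + ck² + dk + e; the 5 given values yield a linear system in the 5 coefficients.
Solving, T(k) = 2k^4 - 4k³ + k² - k + 4.
The coefficient of k³ is -4.

-4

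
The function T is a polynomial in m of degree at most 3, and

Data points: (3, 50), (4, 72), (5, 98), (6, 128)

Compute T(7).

162

Write T(m) = am³ + bm² + cm + d; the 4 given values yield a linear system in the 4 coefficients.
Solving, the leading coefficient vanishes, and T(m) = 2m² + 8m + 8.
Then T(7) = 162.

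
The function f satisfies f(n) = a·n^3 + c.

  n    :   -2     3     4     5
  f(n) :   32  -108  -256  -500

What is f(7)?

From f(-2) = 32 and f(3) = -108: -8a + c = 32 and 27a + c = -108.
Subtracting: 35a = -140, so a = -4; then c = 32 − (-4)·(-8) = 0.
So f(n) = -4n³ + 0, and f(7) = -1372.

-1372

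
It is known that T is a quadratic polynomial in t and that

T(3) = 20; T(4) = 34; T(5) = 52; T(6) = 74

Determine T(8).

130

Write T(t) = at² + bt + c; the 4 given values yield a linear system in the 3 coefficients.
Solving, T(t) = 2t² + 2.
Then T(8) = 130.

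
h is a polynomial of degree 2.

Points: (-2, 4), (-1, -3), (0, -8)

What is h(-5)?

37

Write h(k) = ak² + bk + c; the 3 given values yield a linear system in the 3 coefficients.
Solving, h(k) = k² - 4k - 8.
Then h(-5) = 37.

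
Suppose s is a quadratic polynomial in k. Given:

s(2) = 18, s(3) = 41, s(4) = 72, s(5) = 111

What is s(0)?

-4

First differences: 23, 31, 39. Second differences: 8, 8.
Level-2 differences are constant, so s has degree 2.
Fitting a degree-2 polynomial gives s(k) = 4k² + 3k - 4.
The constant term is s(0) = -4.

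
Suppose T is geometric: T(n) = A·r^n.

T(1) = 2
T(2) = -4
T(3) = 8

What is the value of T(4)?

Consecutive ratio: -4/2 = -2, and 8/(-4) = -2, so r = -2.
Then A·(-2)^1 = 2 gives A = -1, and T(n) = -1·(-2)^n.
T(4) = -1·(-2)^4 = -16.

-16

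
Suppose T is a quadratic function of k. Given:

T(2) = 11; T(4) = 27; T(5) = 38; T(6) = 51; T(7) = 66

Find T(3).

18

Write T(k) = ak² + bk + c; the 5 given values yield a linear system in the 3 coefficients.
Solving, T(k) = k² + 2k + 3.
Then T(3) = 18.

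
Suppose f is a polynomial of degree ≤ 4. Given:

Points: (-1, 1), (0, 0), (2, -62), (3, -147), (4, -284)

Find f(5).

-485

Write f(t) = at^4 + bt³ + ct² + dt + e; the 5 given values yield a linear system in the 5 coefficients.
Solving, the leading coefficient vanishes, and f(t) = -2t³ - 8t² - 7t.
Then f(5) = -485.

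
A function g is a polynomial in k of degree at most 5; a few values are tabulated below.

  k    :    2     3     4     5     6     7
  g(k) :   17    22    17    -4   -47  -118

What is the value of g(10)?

-559

First differences: 5, -5, -21, -43, -71. Second differences: -10, -16, -22, -28. Third differences: -6, -6, -6.
Level-3 differences are constant, so g has degree 3.
Fitting a degree-3 polynomial gives g(k) = -k³ + 4k² + 4k + 1.
Then g(10) = -559.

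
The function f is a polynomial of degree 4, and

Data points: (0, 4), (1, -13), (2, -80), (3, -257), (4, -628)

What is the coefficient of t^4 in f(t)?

Write f(t) = at^4 + bt³ + ct² + dt + e; the 5 given values yield a linear system in the 5 coefficients.
Solving, f(t) = -t^4 - 4t³ - 6t² - 6t + 4.
The coefficient of t^4 is -1.

-1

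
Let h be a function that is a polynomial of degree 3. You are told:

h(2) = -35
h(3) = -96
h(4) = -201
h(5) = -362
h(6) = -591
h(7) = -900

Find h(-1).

First differences: -61, -105, -161, -229, -309. Second differences: -44, -56, -68, -80. Third differences: -12, -12, -12.
Level-3 differences are constant, so h has degree 3.
Fitting a degree-3 polynomial gives h(x) = -2x³ - 4x² - 3x + 3.
Then h(-1) = 4.

4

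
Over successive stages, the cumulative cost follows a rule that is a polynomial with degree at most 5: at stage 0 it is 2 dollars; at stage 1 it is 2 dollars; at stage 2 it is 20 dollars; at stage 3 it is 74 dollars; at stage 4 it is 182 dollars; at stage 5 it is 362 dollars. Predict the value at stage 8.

1514

Write the value at n as Q(n).
First differences: 0, 18, 54, 108, 180. Second differences: 18, 36, 54, 72. Third differences: 18, 18, 18.
Level-3 differences are constant, so Q has degree 3.
Fitting a degree-3 polynomial gives Q(n) = 3n³ - 3n + 2.
Then Q(8) = 1514.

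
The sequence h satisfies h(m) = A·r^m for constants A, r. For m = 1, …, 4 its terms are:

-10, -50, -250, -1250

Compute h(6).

Consecutive ratio: -50/(-10) = 5, and -250/(-50) = 5, so r = 5.
Then A·5^1 = -10 gives A = -2, and h(m) = -2·5^m.
h(6) = -2·5^6 = -31250.

-31250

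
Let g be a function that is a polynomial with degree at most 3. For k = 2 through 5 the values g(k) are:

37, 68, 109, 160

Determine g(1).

First differences: 31, 41, 51. Second differences: 10, 10.
Level-2 differences are constant, so g has degree 2.
Fitting a degree-2 polynomial gives g(k) = 5k² + 6k + 5.
Then g(1) = 16.

16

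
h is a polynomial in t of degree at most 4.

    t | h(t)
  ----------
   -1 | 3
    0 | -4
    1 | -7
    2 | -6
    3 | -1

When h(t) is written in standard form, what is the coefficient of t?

-5

Write h(t) = at^4 + bt³ + ct² + dt + e; the 5 given values yield a linear system in the 5 coefficients.
Solving, the top 2 coefficients vanish, and h(t) = 2t² - 5t - 4.
The coefficient of t is -5.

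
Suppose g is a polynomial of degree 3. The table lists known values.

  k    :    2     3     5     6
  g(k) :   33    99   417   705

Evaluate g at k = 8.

Write g(k) = ak³ + bk² + ck + d; the 4 given values yield a linear system in the 4 coefficients.
Solving, g(k) = 3k³ + k² + 4k - 3.
Then g(8) = 1629.

1629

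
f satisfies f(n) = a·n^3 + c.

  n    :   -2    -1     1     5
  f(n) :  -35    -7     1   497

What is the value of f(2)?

From f(-2) = -35 and f(-1) = -7: -8a + c = -35 and -1a + c = -7.
Subtracting: 7a = 28, so a = 4; then c = -35 − 4·(-8) = -3.
So f(n) = 4n³ − 3, and f(2) = 29.

29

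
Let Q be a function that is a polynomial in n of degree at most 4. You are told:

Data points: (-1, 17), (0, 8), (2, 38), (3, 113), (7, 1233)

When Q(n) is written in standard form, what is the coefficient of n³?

3

Write Q(n) = an^4 + bn³ + cn² + dn + e; the 5 given values yield a linear system in the 5 coefficients.
Solving, the leading coefficient vanishes, and Q(n) = 3n³ + 5n² - 7n + 8.
The coefficient of n³ is 3.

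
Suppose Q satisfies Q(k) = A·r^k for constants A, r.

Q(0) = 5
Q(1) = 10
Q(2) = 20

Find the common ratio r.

2

Consecutive ratio: 10/5 = 2, and 20/10 = 2, so r = 2.
Then A·2^0 = 5 gives A = 5, and Q(k) = 5·2^k.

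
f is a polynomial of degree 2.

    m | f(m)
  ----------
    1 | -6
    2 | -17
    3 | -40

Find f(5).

-122

Write f(m) = am² + bm + c; the 3 given values yield a linear system in the 3 coefficients.
Solving, f(m) = -6m² + 7m - 7.
Then f(5) = -122.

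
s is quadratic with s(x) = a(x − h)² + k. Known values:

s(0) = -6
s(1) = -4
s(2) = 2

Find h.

First differences 2, 6; second difference 4 = 2a, so a = 2.
Expanding, the x-coefficient is −2ah = -4h; matching it to the data gives h = 0, and then k = -6.
So s(x) = 2(x + 0)² − 6.
Hence h = 0.

0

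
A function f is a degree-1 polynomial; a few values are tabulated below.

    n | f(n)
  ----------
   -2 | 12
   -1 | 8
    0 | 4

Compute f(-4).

20

First differences: -4, -4.
Level-1 differences are constant, so f has degree 1.
Fitting a degree-1 polynomial gives f(n) = -4n + 4.
Then f(-4) = 20.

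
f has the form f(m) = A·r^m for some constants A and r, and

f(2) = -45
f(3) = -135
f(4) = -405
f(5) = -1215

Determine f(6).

-3645

Consecutive ratio: -135/(-45) = 3, and -405/(-135) = 3, so r = 3.
Then A·3^2 = -45 gives A = -5, and f(m) = -5·3^m.
f(6) = -5·3^6 = -3645.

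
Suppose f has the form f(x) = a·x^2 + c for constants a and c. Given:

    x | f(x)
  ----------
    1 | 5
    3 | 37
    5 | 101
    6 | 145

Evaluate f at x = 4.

65

From f(1) = 5 and f(3) = 37: 1a + c = 5 and 9a + c = 37.
Subtracting: 8a = 32, so a = 4; then c = 5 − 4·1 = 1.
So f(x) = 4x² + 1, and f(4) = 65.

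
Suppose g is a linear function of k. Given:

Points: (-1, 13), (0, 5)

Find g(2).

-11

Write g(k) = ak + b; the 2 given values yield a linear system in the 2 coefficients.
Solving, g(k) = -8k + 5.
Then g(2) = -11.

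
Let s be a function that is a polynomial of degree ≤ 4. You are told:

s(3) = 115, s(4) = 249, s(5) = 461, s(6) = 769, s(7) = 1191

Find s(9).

First differences: 134, 212, 308, 422. Second differences: 78, 96, 114. Third differences: 18, 18.
Level-3 differences are constant, so s has degree 3.
Fitting a degree-3 polynomial gives s(x) = 3x³ + 3x² + 2x + 1.
Then s(9) = 2449.

2449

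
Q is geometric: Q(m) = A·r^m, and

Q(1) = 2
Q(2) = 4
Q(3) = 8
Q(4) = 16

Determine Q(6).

64

Consecutive ratio: 4/2 = 2, and 8/4 = 2, so r = 2.
Then A·2^1 = 2 gives A = 1, and Q(m) = 1·2^m.
Q(6) = 1·2^6 = 64.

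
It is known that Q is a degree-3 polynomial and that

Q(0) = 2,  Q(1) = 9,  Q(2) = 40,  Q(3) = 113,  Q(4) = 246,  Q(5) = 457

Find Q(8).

1738

First differences: 7, 31, 73, 133, 211. Second differences: 24, 42, 60, 78. Third differences: 18, 18, 18.
Level-3 differences are constant, so Q has degree 3.
Fitting a degree-3 polynomial gives Q(k) = 3k³ + 3k² + k + 2.
Then Q(8) = 1738.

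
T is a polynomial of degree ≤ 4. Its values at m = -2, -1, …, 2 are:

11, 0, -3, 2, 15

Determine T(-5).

First differences: -11, -3, 5, 13. Second differences: 8, 8, 8.
Level-2 differences are constant, so T has degree 2.
Fitting a degree-2 polynomial gives T(m) = 4m² + m - 3.
Then T(-5) = 92.

92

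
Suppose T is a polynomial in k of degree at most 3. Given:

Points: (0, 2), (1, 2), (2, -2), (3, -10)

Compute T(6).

First differences: 0, -4, -8. Second differences: -4, -4.
Level-2 differences are constant, so T has degree 2.
Fitting a degree-2 polynomial gives T(k) = -2k² + 2k + 2.
Then T(6) = -58.

-58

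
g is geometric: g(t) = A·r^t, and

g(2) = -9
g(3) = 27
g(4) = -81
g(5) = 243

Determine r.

Consecutive ratio: 27/(-9) = -3, and -81/27 = -3, so r = -3.
Then A·(-3)^2 = -9 gives A = -1, and g(t) = -1·(-3)^t.

-3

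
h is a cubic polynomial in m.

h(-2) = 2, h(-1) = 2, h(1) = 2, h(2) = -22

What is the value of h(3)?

-78

Write h(m) = am³ + bm² + cm + d; the 4 given values yield a linear system in the 4 coefficients.
Solving, h(m) = -2m³ - 4m² + 2m + 6.
Then h(3) = -78.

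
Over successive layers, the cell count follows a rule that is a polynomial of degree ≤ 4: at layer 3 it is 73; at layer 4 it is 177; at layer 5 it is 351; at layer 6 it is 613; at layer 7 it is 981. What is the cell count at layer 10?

2901

Write the value at m as Q(m).
First differences: 104, 174, 262, 368. Second differences: 70, 88, 106. Third differences: 18, 18.
Level-3 differences are constant, so Q has degree 3.
Fitting a degree-3 polynomial gives Q(m) = 3m³ - m² + 1.
Then Q(10) = 2901.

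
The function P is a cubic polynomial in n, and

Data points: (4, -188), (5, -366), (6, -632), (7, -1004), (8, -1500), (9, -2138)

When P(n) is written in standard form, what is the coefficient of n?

-4

Write P(n) = an³ + bn² + cn + d; the 6 given values yield a linear system in the 4 coefficients.
Solving, P(n) = -3n³ + n² - 4n + 4.
The coefficient of n is -4.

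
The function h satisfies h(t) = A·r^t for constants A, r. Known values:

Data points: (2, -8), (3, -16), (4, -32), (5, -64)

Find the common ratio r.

Consecutive ratio: -16/(-8) = 2, and -32/(-16) = 2, so r = 2.
Then A·2^2 = -8 gives A = -2, and h(t) = -2·2^t.

2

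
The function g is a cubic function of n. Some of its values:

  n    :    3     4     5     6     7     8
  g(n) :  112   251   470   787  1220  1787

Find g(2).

First differences: 139, 219, 317, 433, 567. Second differences: 80, 98, 116, 134. Third differences: 18, 18, 18.
Level-3 differences are constant, so g has degree 3.
Fitting a degree-3 polynomial gives g(n) = 3n³ + 4n² - 5.
Then g(2) = 35.

35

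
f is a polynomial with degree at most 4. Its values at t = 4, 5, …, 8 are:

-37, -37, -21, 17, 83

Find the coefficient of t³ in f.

1

First differences: 0, 16, 38, 66. Second differences: 16, 22, 28. Third differences: 6, 6.
Level-3 differences are constant, so f has degree 3.
Fitting a degree-3 polynomial gives f(t) = t³ - 7t² + 2t + 3.
The coefficient of t³ is 1.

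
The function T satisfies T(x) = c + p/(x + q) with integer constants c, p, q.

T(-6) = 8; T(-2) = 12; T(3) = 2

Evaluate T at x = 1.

(T(x) − c)(x + q) = p for each data point; the three points give a linear system in c and q, then p follows.
Solving: c = 6, q = 0, p = -12, so T(x) = 6 − 12/(x + 0).
Then T(1) = 6 − 12/1 = -6.

-6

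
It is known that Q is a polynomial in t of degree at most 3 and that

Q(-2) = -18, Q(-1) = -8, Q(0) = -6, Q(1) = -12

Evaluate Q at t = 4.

-78

Write Q(t) = at³ + bt² + ct + d; the 4 given values yield a linear system in the 4 coefficients.
Solving, the leading coefficient vanishes, and Q(t) = -4t² - 2t - 6.
Then Q(4) = -78.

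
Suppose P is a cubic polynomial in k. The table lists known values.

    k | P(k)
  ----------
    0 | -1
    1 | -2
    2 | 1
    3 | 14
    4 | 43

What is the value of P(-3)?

Write P(k) = ak³ + bk² + ck + d; the 5 given values yield a linear system in the 4 coefficients.
Solving, P(k) = k³ - k² - k - 1.
Then P(-3) = -34.

-34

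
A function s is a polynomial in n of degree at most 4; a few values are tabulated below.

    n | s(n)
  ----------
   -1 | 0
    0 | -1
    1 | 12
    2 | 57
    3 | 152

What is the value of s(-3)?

-28

First differences: -1, 13, 45, 95. Second differences: 14, 32, 50. Third differences: 18, 18.
Level-3 differences are constant, so s has degree 3.
Fitting a degree-3 polynomial gives s(n) = 3n³ + 7n² + 3n - 1.
Then s(-3) = -28.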